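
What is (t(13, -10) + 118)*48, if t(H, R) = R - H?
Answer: 4560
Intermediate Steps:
(t(13, -10) + 118)*48 = ((-10 - 1*13) + 118)*48 = ((-10 - 13) + 118)*48 = (-23 + 118)*48 = 95*48 = 4560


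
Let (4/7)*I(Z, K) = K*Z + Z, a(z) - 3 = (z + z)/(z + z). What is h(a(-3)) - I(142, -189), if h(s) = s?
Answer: 46722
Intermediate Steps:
a(z) = 4 (a(z) = 3 + (z + z)/(z + z) = 3 + (2*z)/((2*z)) = 3 + (2*z)*(1/(2*z)) = 3 + 1 = 4)
I(Z, K) = 7*Z/4 + 7*K*Z/4 (I(Z, K) = 7*(K*Z + Z)/4 = 7*(Z + K*Z)/4 = 7*Z/4 + 7*K*Z/4)
h(a(-3)) - I(142, -189) = 4 - 7*142*(1 - 189)/4 = 4 - 7*142*(-188)/4 = 4 - 1*(-46718) = 4 + 46718 = 46722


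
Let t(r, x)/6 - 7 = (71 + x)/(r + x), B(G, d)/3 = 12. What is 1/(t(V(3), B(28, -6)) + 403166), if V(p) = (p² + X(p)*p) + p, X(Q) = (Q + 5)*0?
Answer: 8/3225771 ≈ 2.4800e-6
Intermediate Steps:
X(Q) = 0 (X(Q) = (5 + Q)*0 = 0)
B(G, d) = 36 (B(G, d) = 3*12 = 36)
V(p) = p + p² (V(p) = (p² + 0*p) + p = (p² + 0) + p = p² + p = p + p²)
t(r, x) = 42 + 6*(71 + x)/(r + x) (t(r, x) = 42 + 6*((71 + x)/(r + x)) = 42 + 6*(71 + x)/(r + x))
1/(t(V(3), B(28, -6)) + 403166) = 1/(6*(71 + 7*(3*(1 + 3)) + 8*36)/(3*(1 + 3) + 36) + 403166) = 1/(6*(71 + 7*(3*4) + 288)/(3*4 + 36) + 403166) = 1/(6*(71 + 7*12 + 288)/(12 + 36) + 403166) = 1/(6*(71 + 84 + 288)/48 + 403166) = 1/(6*(1/48)*443 + 403166) = 1/(443/8 + 403166) = 1/(3225771/8) = 8/3225771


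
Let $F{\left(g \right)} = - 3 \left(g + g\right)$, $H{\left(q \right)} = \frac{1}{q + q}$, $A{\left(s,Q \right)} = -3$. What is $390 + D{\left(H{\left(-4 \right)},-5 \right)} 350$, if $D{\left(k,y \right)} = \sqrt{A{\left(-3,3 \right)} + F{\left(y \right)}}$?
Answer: $390 + 1050 \sqrt{3} \approx 2208.7$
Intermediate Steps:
$H{\left(q \right)} = \frac{1}{2 q}$
$F{\left(g \right)} = - 6 g$ ($F{\left(g \right)} = - 3 \cdot 2 g = - 6 g$)
$D{\left(k,y \right)} = \sqrt{-3 - 6 y}$
$390 + D{\left(H{\left(-4 \right)},-5 \right)} 350 = 390 + \sqrt{-3 - -30} \cdot 350 = 390 + \sqrt{-3 + 30} \cdot 350 = 390 + \sqrt{27} \cdot 350 = 390 + 3 \sqrt{3} \cdot 350 = 390 + 1050 \sqrt{3}$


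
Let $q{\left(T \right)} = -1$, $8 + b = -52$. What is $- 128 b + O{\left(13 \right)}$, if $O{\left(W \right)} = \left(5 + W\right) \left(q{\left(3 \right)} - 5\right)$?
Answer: $7572$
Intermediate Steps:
$b = -60$ ($b = -8 - 52 = -60$)
$O{\left(W \right)} = -30 - 6 W$ ($O{\left(W \right)} = \left(5 + W\right) \left(-1 - 5\right) = \left(5 + W\right) \left(-6\right) = -30 - 6 W$)
$- 128 b + O{\left(13 \right)} = \left(-128\right) \left(-60\right) - 108 = 7680 - 108 = 7572$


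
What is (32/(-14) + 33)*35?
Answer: 1075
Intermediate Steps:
(32/(-14) + 33)*35 = (32*(-1/14) + 33)*35 = (-16/7 + 33)*35 = (215/7)*35 = 1075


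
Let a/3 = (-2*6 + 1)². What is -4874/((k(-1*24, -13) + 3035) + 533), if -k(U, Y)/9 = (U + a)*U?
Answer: -2437/38396 ≈ -0.063470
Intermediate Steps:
a = 363 (a = 3*(-2*6 + 1)² = 3*(-12 + 1)² = 3*(-11)² = 3*121 = 363)
k(U, Y) = -9*U*(363 + U) (k(U, Y) = -9*(U + 363)*U = -9*(363 + U)*U = -9*U*(363 + U))
-4874/((k(-1*24, -13) + 3035) + 533) = -4874/((-9*(-1*24)*(363 - 1*24) + 3035) + 533) = -4874/((-9*(-24)*(363 - 24) + 3035) + 533) = -4874/((-9*(-24)*339 + 3035) + 533) = -4874/((73224 + 3035) + 533) = -4874/(76259 + 533) = -4874/76792 = -4874*1/76792 = -2437/38396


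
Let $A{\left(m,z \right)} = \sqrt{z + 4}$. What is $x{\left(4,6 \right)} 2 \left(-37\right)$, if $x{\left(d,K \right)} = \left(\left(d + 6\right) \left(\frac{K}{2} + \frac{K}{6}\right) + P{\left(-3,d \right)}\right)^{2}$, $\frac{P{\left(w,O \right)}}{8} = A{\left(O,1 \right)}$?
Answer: $-142080 - 47360 \sqrt{5} \approx -2.4798 \cdot 10^{5}$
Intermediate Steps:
$A{\left(m,z \right)} = \sqrt{4 + z}$
$P{\left(w,O \right)} = 8 \sqrt{5}$ ($P{\left(w,O \right)} = 8 \sqrt{4 + 1} = 8 \sqrt{5}$)
$x{\left(d,K \right)} = \left(8 \sqrt{5} + \frac{2 K \left(6 + d\right)}{3}\right)^{2}$ ($x{\left(d,K \right)} = \left(\left(d + 6\right) \left(\frac{K}{2} + \frac{K}{6}\right) + 8 \sqrt{5}\right)^{2} = \left(\left(6 + d\right) \left(K \frac{1}{2} + K \frac{1}{6}\right) + 8 \sqrt{5}\right)^{2} = \left(\left(6 + d\right) \left(\frac{K}{2} + \frac{K}{6}\right) + 8 \sqrt{5}\right)^{2} = \left(\left(6 + d\right) \frac{2 K}{3} + 8 \sqrt{5}\right)^{2} = \left(\frac{2 K \left(6 + d\right)}{3} + 8 \sqrt{5}\right)^{2} = \left(8 \sqrt{5} + \frac{2 K \left(6 + d\right)}{3}\right)^{2}$)
$x{\left(4,6 \right)} 2 \left(-37\right) = \frac{4 \left(6 \cdot 6 + 12 \sqrt{5} + 6 \cdot 4\right)^{2}}{9} \cdot 2 \left(-37\right) = \frac{4 \left(36 + 12 \sqrt{5} + 24\right)^{2}}{9} \cdot 2 \left(-37\right) = \frac{4 \left(60 + 12 \sqrt{5}\right)^{2}}{9} \cdot 2 \left(-37\right) = \frac{8 \left(60 + 12 \sqrt{5}\right)^{2}}{9} \left(-37\right) = - \frac{296 \left(60 + 12 \sqrt{5}\right)^{2}}{9}$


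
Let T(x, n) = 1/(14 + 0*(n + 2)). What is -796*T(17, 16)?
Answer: -398/7 ≈ -56.857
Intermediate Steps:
T(x, n) = 1/14 (T(x, n) = 1/(14 + 0*(2 + n)) = 1/(14 + 0) = 1/14)
-796*T(17, 16) = -796*1/14 = -398/7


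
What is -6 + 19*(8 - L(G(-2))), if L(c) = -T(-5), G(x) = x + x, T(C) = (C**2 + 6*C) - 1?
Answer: 32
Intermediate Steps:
T(C) = -1 + C**2 + 6*C
G(x) = 2*x
L(c) = 6 (L(c) = -(-1 + (-5)**2 + 6*(-5)) = -(-1 + 25 - 30) = -1*(-6) = 6)
-6 + 19*(8 - L(G(-2))) = -6 + 19*(8 - 1*6) = -6 + 19*(8 - 6) = -6 + 19*2 = -6 + 38 = 32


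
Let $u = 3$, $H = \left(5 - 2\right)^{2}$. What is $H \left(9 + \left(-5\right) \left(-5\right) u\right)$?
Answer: $756$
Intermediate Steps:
$H = 9$ ($H = 3^{2} = 9$)
$H \left(9 + \left(-5\right) \left(-5\right) u\right) = 9 \left(9 + \left(-5\right) \left(-5\right) 3\right) = 9 \left(9 + 25 \cdot 3\right) = 9 \left(9 + 75\right) = 9 \cdot 84 = 756$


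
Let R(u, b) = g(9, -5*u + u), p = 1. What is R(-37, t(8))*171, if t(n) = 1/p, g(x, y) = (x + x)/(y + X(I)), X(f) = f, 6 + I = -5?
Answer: 3078/137 ≈ 22.467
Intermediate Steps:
I = -11 (I = -6 - 5 = -11)
g(x, y) = 2*x/(-11 + y) (g(x, y) = (x + x)/(y - 11) = (2*x)/(-11 + y) = 2*x/(-11 + y))
t(n) = 1 (t(n) = 1/1 = 1)
R(u, b) = 18/(-11 - 4*u) (R(u, b) = 2*9/(-11 + (-5*u + u)) = 2*9/(-11 - 4*u) = 18/(-11 - 4*u))
R(-37, t(8))*171 = -18/(11 + 4*(-37))*171 = -18/(11 - 148)*171 = -18/(-137)*171 = -18*(-1/137)*171 = (18/137)*171 = 3078/137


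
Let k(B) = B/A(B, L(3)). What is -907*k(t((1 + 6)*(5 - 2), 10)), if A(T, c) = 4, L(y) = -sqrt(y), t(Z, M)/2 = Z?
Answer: -19047/2 ≈ -9523.5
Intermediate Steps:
t(Z, M) = 2*Z
k(B) = B/4
-907*k(t((1 + 6)*(5 - 2), 10)) = -907*(2*((1 + 6)*(5 - 2)))/4 = -907*(2*(7*3))/4 = -907*(2*21)/4 = -907*(1/4)*42 = -907/(1/(21/2)) = -907/2/21 = -907*21/2 = -19047/2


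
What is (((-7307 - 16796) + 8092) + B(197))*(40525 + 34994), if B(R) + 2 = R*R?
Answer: 1721531124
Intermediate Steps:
B(R) = -2 + R² (B(R) = -2 + R*R = -2 + R²)
(((-7307 - 16796) + 8092) + B(197))*(40525 + 34994) = (((-7307 - 16796) + 8092) + (-2 + 197²))*(40525 + 34994) = ((-24103 + 8092) + (-2 + 38809))*75519 = (-16011 + 38807)*75519 = 22796*75519 = 1721531124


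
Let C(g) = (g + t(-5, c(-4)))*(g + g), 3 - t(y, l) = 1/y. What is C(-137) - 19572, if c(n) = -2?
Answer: 85446/5 ≈ 17089.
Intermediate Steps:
t(y, l) = 3 - 1/y
C(g) = 2*g*(16/5 + g) (C(g) = (g + (3 - 1/(-5)))*(g + g) = (g + (3 - 1*(-⅕)))*(2*g) = (g + (3 + ⅕))*(2*g) = (g + 16/5)*(2*g) = (16/5 + g)*(2*g) = 2*g*(16/5 + g))
C(-137) - 19572 = (⅖)*(-137)*(16 + 5*(-137)) - 19572 = (⅖)*(-137)*(16 - 685) - 19572 = (⅖)*(-137)*(-669) - 19572 = 183306/5 - 19572 = 85446/5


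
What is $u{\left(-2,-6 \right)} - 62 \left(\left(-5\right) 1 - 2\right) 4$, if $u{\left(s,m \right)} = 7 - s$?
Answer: $1745$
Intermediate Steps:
$u{\left(-2,-6 \right)} - 62 \left(\left(-5\right) 1 - 2\right) 4 = \left(7 - -2\right) - 62 \left(\left(-5\right) 1 - 2\right) 4 = \left(7 + 2\right) - 62 \left(-5 - 2\right) 4 = 9 - 62 \left(\left(-7\right) 4\right) = 9 - -1736 = 9 + 1736 = 1745$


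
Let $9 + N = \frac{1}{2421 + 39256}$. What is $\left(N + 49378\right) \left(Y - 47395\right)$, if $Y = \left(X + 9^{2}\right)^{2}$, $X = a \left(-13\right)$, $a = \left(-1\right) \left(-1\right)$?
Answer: $- \frac{88003548636594}{41677} \approx -2.1116 \cdot 10^{9}$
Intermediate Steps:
$N = - \frac{375092}{41677}$ ($N = -9 + \frac{1}{2421 + 39256} = -9 + \frac{1}{41677} = - \frac{375092}{41677} \approx -9.0$)
$a = 1$
$X = -13$ ($X = 1 \left(-13\right) = -13$)
$Y = 4624$ ($Y = \left(-13 + 9^{2}\right)^{2} = \left(-13 + 81\right)^{2} = 68^{2} = 4624$)
$\left(N + 49378\right) \left(Y - 47395\right) = \left(- \frac{375092}{41677} + 49378\right) \left(4624 - 47395\right) = \frac{2057551814}{41677} \left(-42771\right) = - \frac{88003548636594}{41677}$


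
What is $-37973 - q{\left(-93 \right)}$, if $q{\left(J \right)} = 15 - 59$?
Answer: $-37929$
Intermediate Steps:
$q{\left(J \right)} = -44$ ($q{\left(J \right)} = 15 - 59 = -44$)
$-37973 - q{\left(-93 \right)} = -37973 - -44 = -37973 + 44 = -37929$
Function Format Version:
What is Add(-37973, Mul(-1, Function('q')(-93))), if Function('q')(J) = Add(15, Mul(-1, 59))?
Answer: -37929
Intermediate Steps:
Function('q')(J) = -44 (Function('q')(J) = Add(15, -59) = -44)
Add(-37973, Mul(-1, Function('q')(-93))) = Add(-37973, Mul(-1, -44)) = Add(-37973, 44) = -37929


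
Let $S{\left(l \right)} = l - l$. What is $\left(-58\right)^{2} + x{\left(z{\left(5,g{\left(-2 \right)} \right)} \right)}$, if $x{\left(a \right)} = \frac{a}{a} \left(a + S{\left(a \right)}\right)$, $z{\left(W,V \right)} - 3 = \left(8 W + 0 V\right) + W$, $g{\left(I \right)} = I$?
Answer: $3412$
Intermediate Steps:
$S{\left(l \right)} = 0$
$z{\left(W,V \right)} = 3 + 9 W$ ($z{\left(W,V \right)} = 3 + \left(\left(8 W + 0 V\right) + W\right) = 3 + \left(\left(8 W + 0\right) + W\right) = 3 + \left(8 W + W\right) = 3 + 9 W$)
$x{\left(a \right)} = a$ ($x{\left(a \right)} = \frac{a}{a} \left(a + 0\right) = 1 a = a$)
$\left(-58\right)^{2} + x{\left(z{\left(5,g{\left(-2 \right)} \right)} \right)} = \left(-58\right)^{2} + \left(3 + 9 \cdot 5\right) = 3364 + \left(3 + 45\right) = 3364 + 48 = 3412$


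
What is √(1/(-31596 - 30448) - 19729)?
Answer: I*√18986488920347/31022 ≈ 140.46*I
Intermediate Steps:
√(1/(-31596 - 30448) - 19729) = √(1/(-62044) - 19729) = √(-1/62044 - 19729) = √(-1224066077/62044) = I*√18986488920347/31022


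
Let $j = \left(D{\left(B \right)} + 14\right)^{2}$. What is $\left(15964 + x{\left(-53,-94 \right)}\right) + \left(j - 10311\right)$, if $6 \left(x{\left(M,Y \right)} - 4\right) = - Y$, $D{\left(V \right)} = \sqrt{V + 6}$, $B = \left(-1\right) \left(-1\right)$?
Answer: $\frac{17627}{3} + 28 \sqrt{7} \approx 5949.8$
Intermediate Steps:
$B = 1$
$D{\left(V \right)} = \sqrt{6 + V}$
$j = \left(14 + \sqrt{7}\right)^{2}$ ($j = \left(\sqrt{6 + 1} + 14\right)^{2} = \left(\sqrt{7} + 14\right)^{2} = \left(14 + \sqrt{7}\right)^{2} \approx 277.08$)
$x{\left(M,Y \right)} = 4 - \frac{Y}{6}$ ($x{\left(M,Y \right)} = 4 + \frac{\left(-1\right) Y}{6} = 4 - \frac{Y}{6}$)
$\left(15964 + x{\left(-53,-94 \right)}\right) + \left(j - 10311\right) = \left(15964 + \left(4 - - \frac{47}{3}\right)\right) - \left(10311 - \left(14 + \sqrt{7}\right)^{2}\right) = \left(15964 + \left(4 + \frac{47}{3}\right)\right) - \left(10311 - \left(14 + \sqrt{7}\right)^{2}\right) = \left(15964 + \frac{59}{3}\right) - \left(10311 - \left(14 + \sqrt{7}\right)^{2}\right) = \frac{47951}{3} - \left(10311 - \left(14 + \sqrt{7}\right)^{2}\right) = \frac{17018}{3} + \left(14 + \sqrt{7}\right)^{2}$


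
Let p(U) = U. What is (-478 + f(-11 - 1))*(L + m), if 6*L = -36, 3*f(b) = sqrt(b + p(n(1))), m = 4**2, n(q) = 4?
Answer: -4780 + 20*I*sqrt(2)/3 ≈ -4780.0 + 9.4281*I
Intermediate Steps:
m = 16
f(b) = sqrt(4 + b)/3 (f(b) = sqrt(b + 4)/3 = sqrt(4 + b)/3)
L = -6 (L = (1/6)*(-36) = -6)
(-478 + f(-11 - 1))*(L + m) = (-478 + sqrt(4 + (-11 - 1))/3)*(-6 + 16) = (-478 + sqrt(4 - 12)/3)*10 = (-478 + sqrt(-8)/3)*10 = (-478 + (2*I*sqrt(2))/3)*10 = (-478 + 2*I*sqrt(2)/3)*10 = -4780 + 20*I*sqrt(2)/3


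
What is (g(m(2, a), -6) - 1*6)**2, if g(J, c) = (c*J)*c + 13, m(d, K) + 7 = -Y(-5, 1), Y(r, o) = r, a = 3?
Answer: 4225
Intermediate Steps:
m(d, K) = -2 (m(d, K) = -7 - 1*(-5) = -7 + 5 = -2)
g(J, c) = 13 + J*c**2 (g(J, c) = (J*c)*c + 13 = J*c**2 + 13 = 13 + J*c**2)
(g(m(2, a), -6) - 1*6)**2 = ((13 - 2*(-6)**2) - 1*6)**2 = ((13 - 2*36) - 6)**2 = ((13 - 72) - 6)**2 = (-59 - 6)**2 = (-65)**2 = 4225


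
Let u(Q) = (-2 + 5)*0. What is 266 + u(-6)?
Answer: 266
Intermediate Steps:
u(Q) = 0 (u(Q) = 3*0 = 0)
266 + u(-6) = 266 + 0 = 266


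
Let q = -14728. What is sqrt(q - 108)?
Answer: 2*I*sqrt(3709) ≈ 121.8*I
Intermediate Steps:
sqrt(q - 108) = sqrt(-14728 - 108) = sqrt(-14836) = 2*I*sqrt(3709)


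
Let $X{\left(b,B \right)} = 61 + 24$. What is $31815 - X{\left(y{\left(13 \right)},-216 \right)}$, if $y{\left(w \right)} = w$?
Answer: $31730$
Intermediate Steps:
$X{\left(b,B \right)} = 85$
$31815 - X{\left(y{\left(13 \right)},-216 \right)} = 31815 - 85 = 31730$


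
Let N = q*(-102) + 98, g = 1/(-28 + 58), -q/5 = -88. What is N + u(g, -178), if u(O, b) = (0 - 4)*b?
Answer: -44070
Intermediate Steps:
q = 440 (q = -5*(-88) = 440)
g = 1/30 ≈ 0.033333
N = -44782 (N = 440*(-102) + 98 = -44880 + 98 = -44782)
u(O, b) = -4*b
N + u(g, -178) = -44782 - 4*(-178) = -44782 + 712 = -44070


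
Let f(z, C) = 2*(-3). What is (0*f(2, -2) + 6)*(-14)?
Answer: -84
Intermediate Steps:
f(z, C) = -6
(0*f(2, -2) + 6)*(-14) = (0*(-6) + 6)*(-14) = (0 + 6)*(-14) = 6*(-14) = -84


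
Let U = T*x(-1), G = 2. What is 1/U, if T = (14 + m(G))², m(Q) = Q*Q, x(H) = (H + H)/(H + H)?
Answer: 1/324 ≈ 0.0030864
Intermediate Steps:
x(H) = 1 (x(H) = (2*H)/((2*H)) = (2*H)*(1/(2*H)) = 1)
m(Q) = Q²
T = 324 (T = (14 + 2²)² = (14 + 4)² = 18² = 324)
U = 324 (U = 324*1 = 324)
1/U = 1/324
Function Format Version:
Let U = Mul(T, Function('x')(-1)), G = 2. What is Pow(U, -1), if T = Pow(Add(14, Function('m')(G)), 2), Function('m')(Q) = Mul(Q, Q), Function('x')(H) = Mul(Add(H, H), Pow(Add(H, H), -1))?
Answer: Rational(1, 324) ≈ 0.0030864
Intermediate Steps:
Function('x')(H) = 1 (Function('x')(H) = Mul(Mul(2, H), Pow(Mul(2, H), -1)) = Mul(Mul(2, H), Mul(Rational(1, 2), Pow(H, -1))) = 1)
Function('m')(Q) = Pow(Q, 2)
T = 324 (T = Pow(Add(14, Pow(2, 2)), 2) = Pow(Add(14, 4), 2) = Pow(18, 2) = 324)
U = 324 (U = Mul(324, 1) = 324)
Pow(U, -1) = Pow(324, -1) = Rational(1, 324)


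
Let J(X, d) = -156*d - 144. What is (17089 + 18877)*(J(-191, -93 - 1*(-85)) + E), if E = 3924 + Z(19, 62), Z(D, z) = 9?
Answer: 181160742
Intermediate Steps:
J(X, d) = -144 - 156*d
E = 3933 (E = 3924 + 9 = 3933)
(17089 + 18877)*(J(-191, -93 - 1*(-85)) + E) = (17089 + 18877)*((-144 - 156*(-93 - 1*(-85))) + 3933) = 35966*((-144 - 156*(-93 + 85)) + 3933) = 35966*((-144 - 156*(-8)) + 3933) = 35966*((-144 + 1248) + 3933) = 35966*(1104 + 3933) = 35966*5037 = 181160742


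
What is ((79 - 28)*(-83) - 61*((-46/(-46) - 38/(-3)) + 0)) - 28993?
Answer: -102179/3 ≈ -34060.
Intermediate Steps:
((79 - 28)*(-83) - 61*((-46/(-46) - 38/(-3)) + 0)) - 28993 = (51*(-83) - 61*((-46*(-1/46) - 38*(-⅓)) + 0)) - 28993 = (-4233 - 61*((1 + 38/3) + 0)) - 28993 = (-4233 - 61*(41/3 + 0)) - 28993 = (-4233 - 61*41/3) - 28993 = (-4233 - 2501/3) - 28993 = -15200/3 - 28993 = -102179/3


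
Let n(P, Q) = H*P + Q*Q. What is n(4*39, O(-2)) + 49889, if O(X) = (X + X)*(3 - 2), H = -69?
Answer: 39141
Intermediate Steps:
O(X) = 2*X (O(X) = (2*X)*1 = 2*X)
n(P, Q) = Q² - 69*P (n(P, Q) = -69*P + Q*Q = -69*P + Q² = Q² - 69*P)
n(4*39, O(-2)) + 49889 = ((2*(-2))² - 276*39) + 49889 = ((-4)² - 69*156) + 49889 = (16 - 10764) + 49889 = -10748 + 49889 = 39141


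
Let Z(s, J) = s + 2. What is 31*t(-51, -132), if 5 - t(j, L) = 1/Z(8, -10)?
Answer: 1519/10 ≈ 151.90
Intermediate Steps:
Z(s, J) = 2 + s
t(j, L) = 49/10 (t(j, L) = 5 - 1/(2 + 8) = 5 - 1/10 = 5 - 1*⅒ = 5 - ⅒ = 49/10)
31*t(-51, -132) = 31*(49/10) = 1519/10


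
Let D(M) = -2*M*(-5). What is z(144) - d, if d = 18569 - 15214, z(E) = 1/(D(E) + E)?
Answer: -5314319/1584 ≈ -3355.0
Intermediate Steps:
D(M) = 10*M
z(E) = 1/(11*E) (z(E) = 1/(10*E + E) = 1/(11*E))
d = 3355
z(144) - d = (1/11)/144 - 1*3355 = (1/11)*(1/144) - 3355 = 1/1584 - 3355 = -5314319/1584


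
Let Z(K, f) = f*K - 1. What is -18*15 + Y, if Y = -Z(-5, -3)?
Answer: -284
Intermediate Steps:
Z(K, f) = -1 + K*f (Z(K, f) = K*f - 1 = -1 + K*f)
Y = -14 (Y = -(-1 - 5*(-3)) = -(-1 + 15) = -1*14 = -14)
-18*15 + Y = -18*15 - 14 = -270 - 14 = -284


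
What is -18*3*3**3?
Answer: -1458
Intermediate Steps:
-18*3*3**3 = -54*27 = -1458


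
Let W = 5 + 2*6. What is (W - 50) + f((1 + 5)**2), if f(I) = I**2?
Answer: 1263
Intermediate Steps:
W = 17 (W = 5 + 12 = 17)
(W - 50) + f((1 + 5)**2) = (17 - 50) + ((1 + 5)**2)**2 = -33 + (6**2)**2 = -33 + 36**2 = -33 + 1296 = 1263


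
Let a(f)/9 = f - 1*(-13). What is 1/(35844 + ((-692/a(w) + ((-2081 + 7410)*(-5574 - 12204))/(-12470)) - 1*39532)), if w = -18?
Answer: 56115/220236133 ≈ 0.00025479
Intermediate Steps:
a(f) = 117 + 9*f (a(f) = 9*(f - 1*(-13)) = 9*(f + 13) = 9*(13 + f) = 117 + 9*f)
1/(35844 + ((-692/a(w) + ((-2081 + 7410)*(-5574 - 12204))/(-12470)) - 1*39532)) = 1/(35844 + ((-692/(117 + 9*(-18)) + ((-2081 + 7410)*(-5574 - 12204))/(-12470)) - 1*39532)) = 1/(35844 + ((-692/(117 - 162) + (5329*(-17778))*(-1/12470)) - 39532)) = 1/(35844 + ((-692/(-45) - 94738962*(-1/12470)) - 39532)) = 1/(35844 + ((-692*(-1/45) + 47369481/6235) - 39532)) = 1/(35844 + ((692/45 + 47369481/6235) - 39532)) = 1/(35844 + (427188253/56115 - 39532)) = 1/(35844 - 1791149927/56115) = 1/(220236133/56115) = 56115/220236133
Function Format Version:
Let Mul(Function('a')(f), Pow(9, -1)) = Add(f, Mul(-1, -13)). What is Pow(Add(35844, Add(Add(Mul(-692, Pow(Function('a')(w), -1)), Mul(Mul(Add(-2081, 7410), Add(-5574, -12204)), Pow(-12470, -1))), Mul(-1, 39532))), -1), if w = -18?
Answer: Rational(56115, 220236133) ≈ 0.00025479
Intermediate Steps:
Function('a')(f) = Add(117, Mul(9, f)) (Function('a')(f) = Mul(9, Add(f, Mul(-1, -13))) = Mul(9, Add(f, 13)) = Mul(9, Add(13, f)) = Add(117, Mul(9, f)))
Pow(Add(35844, Add(Add(Mul(-692, Pow(Function('a')(w), -1)), Mul(Mul(Add(-2081, 7410), Add(-5574, -12204)), Pow(-12470, -1))), Mul(-1, 39532))), -1) = Pow(Add(35844, Add(Add(Mul(-692, Pow(Add(117, Mul(9, -18)), -1)), Mul(Mul(Add(-2081, 7410), Add(-5574, -12204)), Pow(-12470, -1))), Mul(-1, 39532))), -1) = Pow(Add(35844, Add(Add(Mul(-692, Pow(Add(117, -162), -1)), Mul(Mul(5329, -17778), Rational(-1, 12470))), -39532)), -1) = Pow(Add(35844, Add(Add(Mul(-692, Pow(-45, -1)), Mul(-94738962, Rational(-1, 12470))), -39532)), -1) = Pow(Add(35844, Add(Add(Mul(-692, Rational(-1, 45)), Rational(47369481, 6235)), -39532)), -1) = Pow(Add(35844, Add(Add(Rational(692, 45), Rational(47369481, 6235)), -39532)), -1) = Pow(Add(35844, Add(Rational(427188253, 56115), -39532)), -1) = Pow(Add(35844, Rational(-1791149927, 56115)), -1) = Pow(Rational(220236133, 56115), -1) = Rational(56115, 220236133)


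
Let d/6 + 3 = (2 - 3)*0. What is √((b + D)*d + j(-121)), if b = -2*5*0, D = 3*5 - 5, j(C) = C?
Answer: I*√301 ≈ 17.349*I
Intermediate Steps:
d = -18 (d = -18 + 6*((2 - 3)*0) = -18 + 6*(-1*0) = -18 + 6*0 = -18 + 0 = -18)
D = 10 (D = 15 - 5 = 10)
b = 0 (b = -10*0 = 0)
√((b + D)*d + j(-121)) = √((0 + 10)*(-18) - 121) = √(10*(-18) - 121) = √(-180 - 121) = √(-301) = I*√301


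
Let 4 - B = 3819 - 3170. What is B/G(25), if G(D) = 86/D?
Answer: -375/2 ≈ -187.50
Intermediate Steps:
B = -645 (B = 4 - (3819 - 3170) = 4 - 1*649 = 4 - 649 = -645)
B/G(25) = -645/(86/25) = -645/(86*(1/25)) = -645/86/25 = -645*25/86 = -375/2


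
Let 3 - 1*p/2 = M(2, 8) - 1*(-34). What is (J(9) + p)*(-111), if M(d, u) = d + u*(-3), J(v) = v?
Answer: 999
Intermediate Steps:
M(d, u) = d - 3*u
p = -18 (p = 6 - 2*((2 - 3*8) - 1*(-34)) = 6 - 2*((2 - 24) + 34) = 6 - 2*(-22 + 34) = 6 - 2*12 = 6 - 24 = -18)
(J(9) + p)*(-111) = (9 - 18)*(-111) = -9*(-111) = 999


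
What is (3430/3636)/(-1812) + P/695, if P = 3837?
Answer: 12638714867/2289480120 ≈ 5.5203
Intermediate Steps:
(3430/3636)/(-1812) + P/695 = (3430/3636)/(-1812) + 3837/695 = (3430*(1/3636))*(-1/1812) + 3837*(1/695) = (1715/1818)*(-1/1812) + 3837/695 = -1715/3294216 + 3837/695 = 12638714867/2289480120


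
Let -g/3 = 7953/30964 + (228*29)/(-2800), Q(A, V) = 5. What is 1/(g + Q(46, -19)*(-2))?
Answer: -2709350/9987353 ≈ -0.27128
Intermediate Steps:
g = 17106147/2709350 (g = -3*(7953/30964 + (228*29)/(-2800)) = -3*(7953*(1/30964) + 6612*(-1/2800)) = -3*(7953/30964 - 1653/700) = -3*(-5702049/2709350) = 17106147/2709350 ≈ 6.3137)
1/(g + Q(46, -19)*(-2)) = 1/(17106147/2709350 + 5*(-2)) = 1/(17106147/2709350 - 10) = 1/(-9987353/2709350) = -2709350/9987353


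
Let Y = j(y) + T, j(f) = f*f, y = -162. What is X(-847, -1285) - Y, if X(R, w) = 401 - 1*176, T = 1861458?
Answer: -1887477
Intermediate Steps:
X(R, w) = 225 (X(R, w) = 401 - 176 = 225)
j(f) = f²
Y = 1887702 (Y = (-162)² + 1861458 = 26244 + 1861458 = 1887702)
X(-847, -1285) - Y = 225 - 1*1887702 = 225 - 1887702 = -1887477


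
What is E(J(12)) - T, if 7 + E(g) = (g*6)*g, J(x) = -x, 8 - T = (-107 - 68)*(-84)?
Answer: 15549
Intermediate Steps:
T = -14692 (T = 8 - (-107 - 68)*(-84) = 8 - (-175)*(-84) = 8 - 1*14700 = 8 - 14700 = -14692)
E(g) = -7 + 6*g**2 (E(g) = -7 + (g*6)*g = -7 + (6*g)*g = -7 + 6*g**2)
E(J(12)) - T = (-7 + 6*(-1*12)**2) - 1*(-14692) = (-7 + 6*(-12)**2) + 14692 = (-7 + 6*144) + 14692 = (-7 + 864) + 14692 = 857 + 14692 = 15549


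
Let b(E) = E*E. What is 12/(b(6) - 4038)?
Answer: -2/667 ≈ -0.0029985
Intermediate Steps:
b(E) = E²
12/(b(6) - 4038) = 12/(6² - 4038) = 12/(36 - 4038) = 12/(-4002) = -1/4002*12 = -2/667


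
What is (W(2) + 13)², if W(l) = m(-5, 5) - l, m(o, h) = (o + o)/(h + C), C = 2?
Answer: 4489/49 ≈ 91.612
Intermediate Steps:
m(o, h) = 2*o/(2 + h) (m(o, h) = (o + o)/(h + 2) = (2*o)/(2 + h) = 2*o/(2 + h))
W(l) = -10/7 - l (W(l) = 2*(-5)/(2 + 5) - l = 2*(-5)/7 - l = 2*(-5)*(⅐) - l = -10/7 - l)
(W(2) + 13)² = ((-10/7 - 1*2) + 13)² = ((-10/7 - 2) + 13)² = (-24/7 + 13)² = (67/7)² = 4489/49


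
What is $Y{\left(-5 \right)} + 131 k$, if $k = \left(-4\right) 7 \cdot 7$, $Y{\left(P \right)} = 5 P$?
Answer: $-25701$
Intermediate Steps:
$k = -196$ ($k = \left(-28\right) 7 = -196$)
$Y{\left(-5 \right)} + 131 k = 5 \left(-5\right) + 131 \left(-196\right) = -25 - 25676 = -25701$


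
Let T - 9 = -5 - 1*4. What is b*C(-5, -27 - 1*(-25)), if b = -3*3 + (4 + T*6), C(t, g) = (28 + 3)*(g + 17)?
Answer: -2325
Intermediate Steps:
T = 0 (T = 9 + (-5 - 1*4) = 9 + (-5 - 4) = 9 - 9 = 0)
C(t, g) = 527 + 31*g (C(t, g) = 31*(17 + g) = 527 + 31*g)
b = -5 (b = -3*3 + (4 + 0*6) = -9 + (4 + 0) = -9 + 4 = -5)
b*C(-5, -27 - 1*(-25)) = -5*(527 + 31*(-27 - 1*(-25))) = -5*(527 + 31*(-27 + 25)) = -5*(527 + 31*(-2)) = -5*(527 - 62) = -5*465 = -2325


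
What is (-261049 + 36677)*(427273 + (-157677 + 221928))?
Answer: -110284222928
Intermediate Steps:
(-261049 + 36677)*(427273 + (-157677 + 221928)) = -224372*(427273 + 64251) = -224372*491524 = -110284222928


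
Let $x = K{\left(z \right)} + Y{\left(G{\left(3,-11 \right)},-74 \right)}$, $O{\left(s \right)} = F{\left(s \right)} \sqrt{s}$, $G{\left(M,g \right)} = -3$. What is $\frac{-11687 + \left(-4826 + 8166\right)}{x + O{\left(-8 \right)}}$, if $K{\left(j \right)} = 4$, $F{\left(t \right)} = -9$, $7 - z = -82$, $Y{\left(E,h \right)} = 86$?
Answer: $- \frac{41735}{486} - \frac{8347 i \sqrt{2}}{486} \approx -85.875 - 24.289 i$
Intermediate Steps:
$z = 89$ ($z = 7 - -82 = 7 + 82 = 89$)
$O{\left(s \right)} = - 9 \sqrt{s}$
$x = 90$ ($x = 4 + 86 = 90$)
$\frac{-11687 + \left(-4826 + 8166\right)}{x + O{\left(-8 \right)}} = \frac{-11687 + \left(-4826 + 8166\right)}{90 - 9 \sqrt{-8}} = \frac{-11687 + 3340}{90 - 9 \cdot 2 i \sqrt{2}} = - \frac{8347}{90 - 18 i \sqrt{2}}$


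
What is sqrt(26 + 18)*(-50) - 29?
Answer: -29 - 100*sqrt(11) ≈ -360.66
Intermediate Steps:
sqrt(26 + 18)*(-50) - 29 = sqrt(44)*(-50) - 29 = (2*sqrt(11))*(-50) - 29 = -100*sqrt(11) - 29 = -29 - 100*sqrt(11)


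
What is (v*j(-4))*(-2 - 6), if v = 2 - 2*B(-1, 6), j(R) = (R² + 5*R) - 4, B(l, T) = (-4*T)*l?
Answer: -2944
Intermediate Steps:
B(l, T) = -4*T*l
j(R) = -4 + R² + 5*R
v = -46 (v = 2 - (-8)*6*(-1) = 2 - 2*24 = 2 - 48 = -46)
(v*j(-4))*(-2 - 6) = (-46*(-4 + (-4)² + 5*(-4)))*(-2 - 6) = -46*(-4 + 16 - 20)*(-8) = -46*(-8)*(-8) = 368*(-8) = -2944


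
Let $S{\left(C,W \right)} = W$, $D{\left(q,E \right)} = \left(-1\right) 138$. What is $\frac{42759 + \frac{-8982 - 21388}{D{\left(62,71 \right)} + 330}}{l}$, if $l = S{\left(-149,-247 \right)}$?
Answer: $- \frac{4089679}{23712} \approx -172.47$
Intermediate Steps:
$D{\left(q,E \right)} = -138$
$l = -247$
$\frac{42759 + \frac{-8982 - 21388}{D{\left(62,71 \right)} + 330}}{l} = \frac{42759 + \frac{-8982 - 21388}{-138 + 330}}{-247} = \left(42759 - \frac{30370}{192}\right) \left(- \frac{1}{247}\right) = \left(42759 - \frac{15185}{96}\right) \left(- \frac{1}{247}\right) = \frac{4089679}{96} \left(- \frac{1}{247}\right) = - \frac{4089679}{23712}$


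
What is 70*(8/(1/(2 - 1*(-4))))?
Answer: 3360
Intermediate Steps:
70*(8/(1/(2 - 1*(-4)))) = 70*(8/(1/(2 + 4))) = 70*(8/(1/6)) = 70*(8/(⅙)) = 70*(8*6) = 70*48 = 3360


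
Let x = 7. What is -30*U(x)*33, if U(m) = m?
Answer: -6930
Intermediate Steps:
-30*U(x)*33 = -30*7*33 = -210*33 = -6930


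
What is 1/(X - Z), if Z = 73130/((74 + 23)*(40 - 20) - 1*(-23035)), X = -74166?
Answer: -4995/370473796 ≈ -1.3483e-5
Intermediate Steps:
Z = 14626/4995 (Z = 73130/(97*20 + 23035) = 73130/(1940 + 23035) = 73130/24975 = 73130*(1/24975) = 14626/4995 ≈ 2.9281)
1/(X - Z) = 1/(-74166 - 1*14626/4995) = 1/(-74166 - 14626/4995) = 1/(-370473796/4995) = -4995/370473796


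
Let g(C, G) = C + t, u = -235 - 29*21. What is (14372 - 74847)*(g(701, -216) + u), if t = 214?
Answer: -4293725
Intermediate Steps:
u = -844 (u = -235 - 609 = -844)
g(C, G) = 214 + C (g(C, G) = C + 214 = 214 + C)
(14372 - 74847)*(g(701, -216) + u) = (14372 - 74847)*((214 + 701) - 844) = -60475*(915 - 844) = -60475*71 = -4293725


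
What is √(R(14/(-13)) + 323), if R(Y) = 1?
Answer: 18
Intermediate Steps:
√(R(14/(-13)) + 323) = √(1 + 323) = √324 = 18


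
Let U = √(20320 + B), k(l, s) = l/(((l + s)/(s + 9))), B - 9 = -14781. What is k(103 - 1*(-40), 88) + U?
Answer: 1261/21 + 2*√1387 ≈ 134.53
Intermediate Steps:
B = -14772 (B = 9 - 14781 = -14772)
k(l, s) = l*(9 + s)/(l + s) (k(l, s) = l/(((l + s)/(9 + s))) = l*((9 + s)/(l + s)) = l*(9 + s)/(l + s))
U = 2*√1387 (U = √(20320 - 14772) = √5548 = 2*√1387 ≈ 74.485)
k(103 - 1*(-40), 88) + U = (103 - 1*(-40))*(9 + 88)/((103 - 1*(-40)) + 88) + 2*√1387 = (103 + 40)*97/((103 + 40) + 88) + 2*√1387 = 143*97/(143 + 88) + 2*√1387 = 143*97/231 + 2*√1387 = 143*(1/231)*97 + 2*√1387 = 1261/21 + 2*√1387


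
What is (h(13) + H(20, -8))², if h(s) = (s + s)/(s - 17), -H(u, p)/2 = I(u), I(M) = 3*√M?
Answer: 3049/4 + 156*√5 ≈ 1111.1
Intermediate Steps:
H(u, p) = -6*√u
h(s) = 2*s/(-17 + s) (h(s) = (2*s)/(-17 + s) = 2*s/(-17 + s))
(h(13) + H(20, -8))² = (2*13/(-17 + 13) - 12*√5)² = (2*13/(-4) - 12*√5)² = (2*13*(-¼) - 12*√5)² = (-13/2 - 12*√5)²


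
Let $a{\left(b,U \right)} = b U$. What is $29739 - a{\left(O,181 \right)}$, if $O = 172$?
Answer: $-1393$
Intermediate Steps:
$a{\left(b,U \right)} = U b$
$29739 - a{\left(O,181 \right)} = 29739 - 181 \cdot 172 = 29739 - 31132 = -1393$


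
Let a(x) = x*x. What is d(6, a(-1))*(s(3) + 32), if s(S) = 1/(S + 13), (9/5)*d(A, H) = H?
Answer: 285/16 ≈ 17.813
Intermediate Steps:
a(x) = x**2
d(A, H) = 5*H/9
s(S) = 1/(13 + S)
d(6, a(-1))*(s(3) + 32) = ((5/9)*(-1)**2)*(1/(13 + 3) + 32) = ((5/9)*1)*(1/16 + 32) = 5*(1/16 + 32)/9 = (5/9)*(513/16) = 285/16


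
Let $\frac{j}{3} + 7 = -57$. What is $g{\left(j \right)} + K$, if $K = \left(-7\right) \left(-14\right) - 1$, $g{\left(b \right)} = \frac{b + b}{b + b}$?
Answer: $98$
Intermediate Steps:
$j = -192$ ($j = -21 + 3 \left(-57\right) = -21 - 171 = -192$)
$g{\left(b \right)} = 1$ ($g{\left(b \right)} = \frac{2 b}{2 b} = 2 b \frac{1}{2 b} = 1$)
$K = 97$ ($K = 98 - 1 = 97$)
$g{\left(j \right)} + K = 1 + 97 = 98$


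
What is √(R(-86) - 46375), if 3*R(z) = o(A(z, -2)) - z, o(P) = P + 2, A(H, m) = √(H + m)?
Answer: √(-417111 + 6*I*√22)/3 ≈ 0.0072625 + 215.28*I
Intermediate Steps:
o(P) = 2 + P
R(z) = ⅔ - z/3 + √(-2 + z)/3 (R(z) = ((2 + √(z - 2)) - z)/3 = ((2 + √(-2 + z)) - z)/3 = (2 + √(-2 + z) - z)/3 = ⅔ - z/3 + √(-2 + z)/3)
√(R(-86) - 46375) = √((⅔ - ⅓*(-86) + √(-2 - 86)/3) - 46375) = √((⅔ + 86/3 + √(-88)/3) - 46375) = √((⅔ + 86/3 + (2*I*√22)/3) - 46375) = √((⅔ + 86/3 + 2*I*√22/3) - 46375) = √((88/3 + 2*I*√22/3) - 46375) = √(-139037/3 + 2*I*√22/3)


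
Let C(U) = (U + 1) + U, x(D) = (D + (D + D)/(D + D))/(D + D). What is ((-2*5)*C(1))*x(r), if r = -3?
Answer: -10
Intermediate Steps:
x(D) = (1 + D)/(2*D) (x(D) = (D + (2*D)/((2*D)))/((2*D)) = (D + (2*D)*(1/(2*D)))*(1/(2*D)) = (D + 1)*(1/(2*D)) = (1 + D)*(1/(2*D)) = (1 + D)/(2*D))
C(U) = 1 + 2*U (C(U) = (1 + U) + U = 1 + 2*U)
((-2*5)*C(1))*x(r) = ((-2*5)*(1 + 2*1))*((1/2)*(1 - 3)/(-3)) = (-10*(1 + 2))*((1/2)*(-1/3)*(-2)) = -10*3*(1/3) = -30*1/3 = -10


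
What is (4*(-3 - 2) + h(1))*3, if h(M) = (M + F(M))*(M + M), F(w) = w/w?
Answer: -48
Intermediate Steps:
F(w) = 1
h(M) = 2*M*(1 + M) (h(M) = (M + 1)*(M + M) = (1 + M)*(2*M) = 2*M*(1 + M))
(4*(-3 - 2) + h(1))*3 = (4*(-3 - 2) + 2*1*(1 + 1))*3 = (4*(-5) + 2*1*2)*3 = (-20 + 4)*3 = -16*3 = -48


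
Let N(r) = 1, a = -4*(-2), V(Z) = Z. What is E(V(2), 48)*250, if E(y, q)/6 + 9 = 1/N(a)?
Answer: -12000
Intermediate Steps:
a = 8
E(y, q) = -48 (E(y, q) = -54 + 6/1 = -54 + 6*1 = -54 + 6 = -48)
E(V(2), 48)*250 = -48*250 = -12000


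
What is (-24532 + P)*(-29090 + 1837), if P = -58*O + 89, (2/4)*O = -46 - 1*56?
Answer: 343687583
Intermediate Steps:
O = -204 (O = 2*(-46 - 1*56) = 2*(-46 - 56) = 2*(-102) = -204)
P = 11921 (P = -58*(-204) + 89 = 11832 + 89 = 11921)
(-24532 + P)*(-29090 + 1837) = (-24532 + 11921)*(-29090 + 1837) = -12611*(-27253) = 343687583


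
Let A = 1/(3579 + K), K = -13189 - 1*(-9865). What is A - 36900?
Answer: -9409499/255 ≈ -36900.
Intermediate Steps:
K = -3324 (K = -13189 + 9865 = -3324)
A = 1/255 (A = 1/(3579 - 3324) = 1/255 ≈ 0.0039216)
A - 36900 = 1/255 - 36900 = -9409499/255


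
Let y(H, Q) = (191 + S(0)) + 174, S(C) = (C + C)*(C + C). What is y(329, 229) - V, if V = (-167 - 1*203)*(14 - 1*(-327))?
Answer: 126535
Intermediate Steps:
V = -126170 (V = (-167 - 203)*(14 + 327) = -370*341 = -126170)
S(C) = 4*C² (S(C) = (2*C)*(2*C) = 4*C²)
y(H, Q) = 365 (y(H, Q) = (191 + 4*0²) + 174 = (191 + 4*0) + 174 = (191 + 0) + 174 = 191 + 174 = 365)
y(329, 229) - V = 365 - 1*(-126170) = 365 + 126170 = 126535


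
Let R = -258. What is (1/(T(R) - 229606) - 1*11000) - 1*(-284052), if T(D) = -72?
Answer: 62714037255/229678 ≈ 2.7305e+5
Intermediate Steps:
(1/(T(R) - 229606) - 1*11000) - 1*(-284052) = (1/(-72 - 229606) - 1*11000) - 1*(-284052) = (1/(-229678) - 11000) + 284052 = (-1/229678 - 11000) + 284052 = -2526458001/229678 + 284052 = 62714037255/229678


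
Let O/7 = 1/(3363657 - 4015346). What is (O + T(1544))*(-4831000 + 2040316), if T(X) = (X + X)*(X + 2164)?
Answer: -20824187719442509116/651689 ≈ -3.1954e+13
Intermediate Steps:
T(X) = 2*X*(2164 + X) (T(X) = (2*X)*(2164 + X) = 2*X*(2164 + X))
O = -7/651689 (O = 7/(3363657 - 4015346) = 7/(-651689) = 7*(-1/651689) = -7/651689 ≈ -1.0741e-5)
(O + T(1544))*(-4831000 + 2040316) = (-7/651689 + 2*1544*(2164 + 1544))*(-4831000 + 2040316) = (-7/651689 + 2*1544*3708)*(-2790684) = (-7/651689 + 11450304)*(-2790684) = (7462037163449/651689)*(-2790684) = -20824187719442509116/651689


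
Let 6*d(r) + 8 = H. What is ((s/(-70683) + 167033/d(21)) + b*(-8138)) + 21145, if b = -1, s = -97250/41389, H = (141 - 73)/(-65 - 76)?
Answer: -155471897651633575/1749448214826 ≈ -88869.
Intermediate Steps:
H = -68/141 (H = 68/(-141) = 68*(-1/141) = -68/141 ≈ -0.48227)
d(r) = -598/423 (d(r) = -4/3 + (1/6)*(-68/141) = -4/3 - 34/423 = -598/423)
s = -97250/41389 (s = -97250*1/41389 = -97250/41389 ≈ -2.3497)
((s/(-70683) + 167033/d(21)) + b*(-8138)) + 21145 = ((-97250/41389/(-70683) + 167033/(-598/423)) - 1*(-8138)) + 21145 = ((-97250/41389*(-1/70683) + 167033*(-423/598)) + 8138) + 21145 = ((97250/2925498687 - 70654959/598) + 8138) + 21145 = (-206700989726383333/1749448214826 + 8138) + 21145 = -192463980154129345/1749448214826 + 21145 = -155471897651633575/1749448214826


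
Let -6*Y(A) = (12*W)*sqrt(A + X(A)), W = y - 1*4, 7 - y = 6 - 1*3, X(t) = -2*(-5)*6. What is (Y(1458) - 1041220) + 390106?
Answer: -651114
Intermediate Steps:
X(t) = 60 (X(t) = 10*6 = 60)
y = 4 (y = 7 - (6 - 1*3) = 7 - (6 - 3) = 7 - 1*3 = 7 - 3 = 4)
W = 0 (W = 4 - 1*4 = 4 - 4 = 0)
Y(A) = 0 (Y(A) = -12*0*sqrt(A + 60)/6 = -0*sqrt(60 + A) = -1/6*0 = 0)
(Y(1458) - 1041220) + 390106 = (0 - 1041220) + 390106 = -1041220 + 390106 = -651114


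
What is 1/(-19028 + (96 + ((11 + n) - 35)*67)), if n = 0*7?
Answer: -1/20540 ≈ -4.8685e-5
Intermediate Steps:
n = 0
1/(-19028 + (96 + ((11 + n) - 35)*67)) = 1/(-19028 + (96 + ((11 + 0) - 35)*67)) = 1/(-19028 + (96 + (11 - 35)*67)) = 1/(-19028 + (96 - 24*67)) = 1/(-19028 + (96 - 1608)) = 1/(-19028 - 1512) = 1/(-20540) = -1/20540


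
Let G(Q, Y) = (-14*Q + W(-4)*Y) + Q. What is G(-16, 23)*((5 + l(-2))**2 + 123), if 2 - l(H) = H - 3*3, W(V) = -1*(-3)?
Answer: 123819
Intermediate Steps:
W(V) = 3
G(Q, Y) = -13*Q + 3*Y (G(Q, Y) = (-14*Q + 3*Y) + Q = -13*Q + 3*Y)
l(H) = 11 - H (l(H) = 2 - (H - 3*3) = 2 - (H - 9) = 2 - (-9 + H) = 2 + (9 - H) = 11 - H)
G(-16, 23)*((5 + l(-2))**2 + 123) = (-13*(-16) + 3*23)*((5 + (11 - 1*(-2)))**2 + 123) = (208 + 69)*((5 + (11 + 2))**2 + 123) = 277*((5 + 13)**2 + 123) = 277*(18**2 + 123) = 277*(324 + 123) = 277*447 = 123819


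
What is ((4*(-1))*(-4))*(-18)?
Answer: -288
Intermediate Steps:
((4*(-1))*(-4))*(-18) = -4*(-4)*(-18) = 16*(-18) = -288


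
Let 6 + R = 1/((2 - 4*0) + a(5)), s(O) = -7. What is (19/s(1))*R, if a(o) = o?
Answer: 779/49 ≈ 15.898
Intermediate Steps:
R = -41/7 (R = -6 + 1/((2 - 4*0) + 5) = -6 + 1/((2 + 0) + 5) = -6 + 1/(2 + 5) = -6 + 1/7 = -6 + ⅐ = -41/7 ≈ -5.8571)
(19/s(1))*R = (19/(-7))*(-41/7) = (19*(-⅐))*(-41/7) = -19/7*(-41/7) = 779/49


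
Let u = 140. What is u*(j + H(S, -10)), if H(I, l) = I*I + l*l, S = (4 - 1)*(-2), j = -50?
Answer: 12040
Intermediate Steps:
S = -6 (S = 3*(-2) = -6)
H(I, l) = I² + l²
u*(j + H(S, -10)) = 140*(-50 + ((-6)² + (-10)²)) = 140*(-50 + (36 + 100)) = 140*(-50 + 136) = 140*86 = 12040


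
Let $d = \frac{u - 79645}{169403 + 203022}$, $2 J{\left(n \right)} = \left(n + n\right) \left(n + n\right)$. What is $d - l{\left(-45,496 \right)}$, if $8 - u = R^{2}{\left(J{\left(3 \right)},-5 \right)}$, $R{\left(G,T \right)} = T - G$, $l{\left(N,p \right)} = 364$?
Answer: $- \frac{135642866}{372425} \approx -364.22$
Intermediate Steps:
$J{\left(n \right)} = 2 n^{2}$ ($J{\left(n \right)} = \frac{\left(n + n\right) \left(n + n\right)}{2} = \frac{2 n 2 n}{2} = \frac{4 n^{2}}{2} = 2 n^{2}$)
$u = -521$ ($u = 8 - \left(-5 - 2 \cdot 3^{2}\right)^{2} = 8 - \left(-5 - 2 \cdot 9\right)^{2} = 8 - \left(-5 - 18\right)^{2} = 8 - \left(-23\right)^{2} = 8 - 529 = -521$)
$d = - \frac{80166}{372425}$ ($d = \frac{-521 - 79645}{169403 + 203022} = - \frac{80166}{372425} \approx -0.21525$)
$d - l{\left(-45,496 \right)} = - \frac{80166}{372425} - 364 = - \frac{135642866}{372425}$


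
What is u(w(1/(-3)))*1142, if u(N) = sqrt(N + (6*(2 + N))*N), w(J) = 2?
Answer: 5710*sqrt(2) ≈ 8075.2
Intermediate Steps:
u(N) = sqrt(N + N*(12 + 6*N)) (u(N) = sqrt(N + (12 + 6*N)*N) = sqrt(N + N*(12 + 6*N)))
u(w(1/(-3)))*1142 = sqrt(2*(13 + 6*2))*1142 = sqrt(2*(13 + 12))*1142 = sqrt(2*25)*1142 = sqrt(50)*1142 = (5*sqrt(2))*1142 = 5710*sqrt(2)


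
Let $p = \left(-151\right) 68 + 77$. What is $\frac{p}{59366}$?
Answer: $- \frac{10191}{59366} \approx -0.17166$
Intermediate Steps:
$p = -10191$ ($p = -10268 + 77 = -10191$)
$\frac{p}{59366} = - \frac{10191}{59366}$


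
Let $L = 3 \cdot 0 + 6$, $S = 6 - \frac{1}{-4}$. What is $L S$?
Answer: $\frac{75}{2} \approx 37.5$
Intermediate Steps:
$S = \frac{25}{4}$ ($S = 6 - - \frac{1}{4} = 6 + \frac{1}{4} = \frac{25}{4} \approx 6.25$)
$L = 6$ ($L = 0 + 6 = 6$)
$L S = 6 \cdot \frac{25}{4} = \frac{75}{2}$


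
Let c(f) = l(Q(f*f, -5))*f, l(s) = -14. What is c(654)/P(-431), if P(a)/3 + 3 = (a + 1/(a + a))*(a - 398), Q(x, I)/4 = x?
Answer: -2630824/307989981 ≈ -0.0085419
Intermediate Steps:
Q(x, I) = 4*x
P(a) = -9 + 3*(-398 + a)*(a + 1/(2*a)) (P(a) = -9 + 3*((a + 1/(a + a))*(a - 398)) = -9 + 3*((a + 1/(2*a))*(-398 + a)) = -9 + 3*((-398 + a)*(a + 1/(2*a))) = -9 + 3*(-398 + a)*(a + 1/(2*a)))
c(f) = -14*f
c(654)/P(-431) = (-14*654)/(-15/2 - 1194*(-431) - 597/(-431) + 3*(-431)**2) = -9156/(-15/2 + 514614 - 597*(-1/431) + 3*185761) = -9156/(-15/2 + 514614 + 597/431 + 557283) = -9156/923969943/862 = -9156*862/923969943 = -2630824/307989981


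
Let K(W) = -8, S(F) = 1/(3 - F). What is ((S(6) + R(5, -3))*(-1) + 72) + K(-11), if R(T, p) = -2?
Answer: 199/3 ≈ 66.333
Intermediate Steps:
((S(6) + R(5, -3))*(-1) + 72) + K(-11) = ((-1/(-3 + 6) - 2)*(-1) + 72) - 8 = ((-1/3 - 2)*(-1) + 72) - 8 = (-7/3*(-1) + 72) - 8 = (7/3 + 72) - 8 = 223/3 - 8 = 199/3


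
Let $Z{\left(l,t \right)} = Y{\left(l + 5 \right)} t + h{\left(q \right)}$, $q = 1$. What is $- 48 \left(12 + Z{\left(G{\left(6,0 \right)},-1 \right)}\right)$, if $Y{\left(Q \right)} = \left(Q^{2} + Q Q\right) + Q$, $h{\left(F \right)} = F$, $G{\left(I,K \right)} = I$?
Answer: $11520$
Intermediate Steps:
$Y{\left(Q \right)} = Q + 2 Q^{2}$ ($Y{\left(Q \right)} = \left(Q^{2} + Q^{2}\right) + Q = 2 Q^{2} + Q = Q + 2 Q^{2}$)
$Z{\left(l,t \right)} = 1 + t \left(5 + l\right) \left(11 + 2 l\right)$ ($Z{\left(l,t \right)} = \left(l + 5\right) \left(1 + 2 \left(l + 5\right)\right) t + 1 = \left(5 + l\right) \left(1 + 2 \left(5 + l\right)\right) t + 1 = \left(5 + l\right) \left(1 + \left(10 + 2 l\right)\right) t + 1 = \left(5 + l\right) \left(11 + 2 l\right) t + 1 = t \left(5 + l\right) \left(11 + 2 l\right) + 1 = 1 + t \left(5 + l\right) \left(11 + 2 l\right)$)
$- 48 \left(12 + Z{\left(G{\left(6,0 \right)},-1 \right)}\right) = - 48 \left(12 + \left(1 - \left(5 + 6\right) \left(11 + 2 \cdot 6\right)\right)\right) = - 48 \left(12 + \left(1 - 11 \left(11 + 12\right)\right)\right) = - 48 \left(12 + \left(1 - 11 \cdot 23\right)\right) = - 48 \left(12 + \left(1 - 253\right)\right) = - 48 \left(12 - 252\right) = \left(-48\right) \left(-240\right) = 11520$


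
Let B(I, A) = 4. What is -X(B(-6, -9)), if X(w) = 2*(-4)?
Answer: 8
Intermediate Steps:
X(w) = -8
-X(B(-6, -9)) = -1*(-8) = 8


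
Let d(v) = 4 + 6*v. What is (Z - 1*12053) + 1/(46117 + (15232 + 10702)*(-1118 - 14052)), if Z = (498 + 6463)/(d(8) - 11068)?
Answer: -17411042392320461/1444464418536 ≈ -12054.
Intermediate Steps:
Z = -6961/11016 (Z = (498 + 6463)/((4 + 6*8) - 11068) = 6961/((4 + 48) - 11068) = 6961/(52 - 11068) = 6961/(-11016) = 6961*(-1/11016) = -6961/11016 ≈ -0.63190)
(Z - 1*12053) + 1/(46117 + (15232 + 10702)*(-1118 - 14052)) = (-6961/11016 - 1*12053) + 1/(46117 + (15232 + 10702)*(-1118 - 14052)) = (-6961/11016 - 12053) + 1/(46117 + 25934*(-15170)) = -132782809/11016 + 1/(46117 - 393418780) = -132782809/11016 + 1/(-393372663) = -132782809/11016 - 1/393372663 = -17411042392320461/1444464418536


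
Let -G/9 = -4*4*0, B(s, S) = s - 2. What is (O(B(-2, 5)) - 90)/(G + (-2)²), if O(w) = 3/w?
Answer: -363/16 ≈ -22.688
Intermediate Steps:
B(s, S) = -2 + s
G = 0 (G = -9*(-4*4)*0 = -(-144)*0 = -9*0 = 0)
(O(B(-2, 5)) - 90)/(G + (-2)²) = (3/(-2 - 2) - 90)/(0 + (-2)²) = (3/(-4) - 90)/(0 + 4) = (3*(-¼) - 90)/4 = (-¾ - 90)*(¼) = -363/4*¼ = -363/16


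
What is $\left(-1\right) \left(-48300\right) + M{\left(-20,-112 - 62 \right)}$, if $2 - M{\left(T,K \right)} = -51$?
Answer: $48353$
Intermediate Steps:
$M{\left(T,K \right)} = 53$ ($M{\left(T,K \right)} = 2 - -51 = 2 + 51 = 53$)
$\left(-1\right) \left(-48300\right) + M{\left(-20,-112 - 62 \right)} = \left(-1\right) \left(-48300\right) + 53 = 48300 + 53 = 48353$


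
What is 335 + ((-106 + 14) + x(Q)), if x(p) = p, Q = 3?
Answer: 246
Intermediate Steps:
335 + ((-106 + 14) + x(Q)) = 335 + ((-106 + 14) + 3) = 335 + (-92 + 3) = 335 - 89 = 246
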